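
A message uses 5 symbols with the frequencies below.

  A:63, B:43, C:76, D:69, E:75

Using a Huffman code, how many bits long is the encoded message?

Build the Huffman tree bottom-up:
combine B(43), A(63) → 106
combine D(69), E(75) → 144
combine C(76), 106 → 182
combine 144, 182 → 326
The encoded length is the sum of every internal node's weight: 106 + 144 + 182 + 326 = 758 bits.

758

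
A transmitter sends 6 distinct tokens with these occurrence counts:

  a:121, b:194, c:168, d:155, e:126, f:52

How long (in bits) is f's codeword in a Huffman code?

Build the tree from the bottom:
combine f(52), a(121) → 173
combine e(126), d(155) → 281
combine c(168), 173 → 341
combine b(194), 281 → 475
combine 341, 475 → 816
f sits 3 levels below the root, so its codeword is 3 bits.

3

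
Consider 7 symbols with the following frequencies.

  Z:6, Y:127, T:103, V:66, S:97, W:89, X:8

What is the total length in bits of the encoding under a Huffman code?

1255

Build the Huffman tree bottom-up:
merge Z(6) and X(8): 14
merge 14 and V(66): 80
merge 80 and W(89): 169
merge S(97) and T(103): 200
merge Y(127) and 169: 296
merge 200 and 296: 496
Total encoded bits = sum of merged weights = 14 + 80 + 169 + 200 + 296 + 496 = 1255.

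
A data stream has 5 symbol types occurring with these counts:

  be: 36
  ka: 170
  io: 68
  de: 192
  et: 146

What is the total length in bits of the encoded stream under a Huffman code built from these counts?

Greedily combine the two least-frequent nodes:
merge be(36) and io(68): 104
merge 104 and et(146): 250
merge ka(170) and de(192): 362
merge 250 and 362: 612
The encoded length is the sum of every internal node's weight: 104 + 250 + 362 + 612 = 1328 bits.

1328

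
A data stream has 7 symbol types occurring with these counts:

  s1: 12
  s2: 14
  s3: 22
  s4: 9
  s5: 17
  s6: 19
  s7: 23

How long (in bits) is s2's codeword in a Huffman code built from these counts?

3

Repeatedly merge the two smallest:
s4(9) + s1(12) → 21
s2(14) + s5(17) → 31
s6(19) + 21 → 40
s3(22) + s7(23) → 45
31 + 40 → 71
45 + 71 → 116
s2's leaf is at depth 3, giving a 3-bit codeword.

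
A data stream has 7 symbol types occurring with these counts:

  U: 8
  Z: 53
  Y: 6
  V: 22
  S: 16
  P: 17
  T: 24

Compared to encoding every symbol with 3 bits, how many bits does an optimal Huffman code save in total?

63

Fixed-length: 3 bits × 146 symbols = 438 bits.
Huffman merges:
combine Y(6), U(8) → 14
combine 14, S(16) → 30
combine P(17), V(22) → 39
combine T(24), 30 → 54
combine 39, Z(53) → 92
combine 54, 92 → 146
Huffman total = 14 + 30 + 39 + 54 + 92 + 146 = 375 bits.
Saving = 438 − 375 = 63 bits.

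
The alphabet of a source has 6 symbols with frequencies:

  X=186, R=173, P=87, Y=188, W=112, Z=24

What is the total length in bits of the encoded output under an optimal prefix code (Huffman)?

Merge the two smallest weights repeatedly:
merge Z(24) and P(87): 111
merge 111 and W(112): 223
merge R(173) and X(186): 359
merge Y(188) and 223: 411
merge 359 and 411: 770
The encoded length is the sum of every internal node's weight: 111 + 223 + 359 + 411 + 770 = 1874 bits.

1874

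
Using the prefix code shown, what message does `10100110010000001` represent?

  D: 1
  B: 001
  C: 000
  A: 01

Read left to right; each codeword is recognised as soon as it completes (prefix code):
  1→D | 01→A | 001→B | 1→D | 001→B | 000→C | 000→C | 1→D
Decoded message: DABDBCCD

DABDBCCD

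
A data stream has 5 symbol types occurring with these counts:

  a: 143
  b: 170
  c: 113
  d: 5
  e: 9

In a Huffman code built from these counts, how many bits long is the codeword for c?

Huffman merges, smallest pair first:
combine d(5), e(9) → 14
combine 14, c(113) → 127
combine 127, a(143) → 270
combine b(170), 270 → 440
c sits 3 levels below the root, so its codeword is 3 bits.

3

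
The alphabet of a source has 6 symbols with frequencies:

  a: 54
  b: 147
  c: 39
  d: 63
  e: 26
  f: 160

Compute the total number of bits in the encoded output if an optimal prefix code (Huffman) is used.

1160

Build the Huffman tree bottom-up:
merge e(26) and c(39): 65
merge a(54) and d(63): 117
merge 65 and 117: 182
merge b(147) and f(160): 307
merge 182 and 307: 489
Each symbol's bit-cost is frequency × depth; summing gives 1160 bits (equivalently 65 + 117 + 182 + 307 + 489).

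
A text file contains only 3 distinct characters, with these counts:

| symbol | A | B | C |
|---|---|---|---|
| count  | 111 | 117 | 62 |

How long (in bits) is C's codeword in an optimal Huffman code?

Huffman merges, smallest pair first:
C(62) + A(111) → 173
B(117) + 173 → 290
The subtree containing C is merged 2 times, so code length = 2.

2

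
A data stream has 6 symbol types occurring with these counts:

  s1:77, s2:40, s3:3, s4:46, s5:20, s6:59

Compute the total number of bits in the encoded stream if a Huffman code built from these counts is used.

576

Build the Huffman tree bottom-up:
s3(3) + s5(20) → 23
23 + s2(40) → 63
s4(46) + s6(59) → 105
63 + s1(77) → 140
105 + 140 → 245
Total encoded bits = sum of merged weights = 23 + 63 + 105 + 140 + 245 = 576.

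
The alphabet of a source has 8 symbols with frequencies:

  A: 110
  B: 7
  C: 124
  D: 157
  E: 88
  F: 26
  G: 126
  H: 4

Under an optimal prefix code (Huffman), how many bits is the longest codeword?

5

Merge the two lowest-weight nodes at each step:
combine H(4), B(7) → 11
combine 11, F(26) → 37
combine 37, E(88) → 125
combine A(110), C(124) → 234
combine 125, G(126) → 251
combine D(157), 234 → 391
combine 251, 391 → 642
The first pair merged (H, B) ends up deepest, at depth 5.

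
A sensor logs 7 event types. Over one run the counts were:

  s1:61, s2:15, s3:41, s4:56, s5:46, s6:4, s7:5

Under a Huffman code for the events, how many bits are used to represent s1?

2

Build the tree from the bottom:
combine s6(4), s7(5) → 9
combine 9, s2(15) → 24
combine 24, s3(41) → 65
combine s5(46), s4(56) → 102
combine s1(61), 65 → 126
combine 102, 126 → 228
s1 sits 2 levels below the root, so its codeword is 2 bits.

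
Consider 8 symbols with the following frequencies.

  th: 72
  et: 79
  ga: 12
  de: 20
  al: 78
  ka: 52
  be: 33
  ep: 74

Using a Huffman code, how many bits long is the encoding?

1200

Build the Huffman tree bottom-up:
ga(12) + de(20) → 32
32 + be(33) → 65
ka(52) + 65 → 117
th(72) + ep(74) → 146
al(78) + et(79) → 157
117 + 146 → 263
157 + 263 → 420
Each symbol's bit-cost is frequency × depth; summing gives 1200 bits (equivalently 32 + 65 + 117 + 146 + 157 + 263 + 420).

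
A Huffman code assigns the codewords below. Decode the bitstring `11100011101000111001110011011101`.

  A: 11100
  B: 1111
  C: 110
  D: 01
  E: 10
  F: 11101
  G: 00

Read left to right; each codeword is recognised as soon as it completes (prefix code):
  11100→A | 01→D | 110→C | 10→E | 00→G | 11100→A | 11100→A | 110→C | 11101→F
Decoded message: ADCEGAACF

ADCEGAACF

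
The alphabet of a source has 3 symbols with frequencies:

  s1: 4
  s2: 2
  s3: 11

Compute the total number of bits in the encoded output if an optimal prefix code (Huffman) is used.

23

Greedily combine the two least-frequent nodes:
merge s2(2) and s1(4): 6
merge 6 and s3(11): 17
The encoded length is the sum of every internal node's weight: 6 + 17 = 23 bits.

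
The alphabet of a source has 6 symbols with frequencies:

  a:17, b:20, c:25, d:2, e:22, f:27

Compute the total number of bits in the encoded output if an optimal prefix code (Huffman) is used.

Build the Huffman tree bottom-up:
merge d(2) and a(17): 19
merge 19 and b(20): 39
merge e(22) and c(25): 47
merge f(27) and 39: 66
merge 47 and 66: 113
Each symbol's bit-cost is frequency × depth; summing gives 284 bits (equivalently 19 + 39 + 47 + 66 + 113).

284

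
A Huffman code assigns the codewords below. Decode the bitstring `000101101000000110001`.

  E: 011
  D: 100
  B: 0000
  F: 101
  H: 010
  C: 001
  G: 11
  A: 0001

AEHBEA

Read left to right; each codeword is recognised as soon as it completes (prefix code):
  0001→A | 011→E | 010→H | 0000→B | 011→E | 0001→A
Decoded message: AEHBEA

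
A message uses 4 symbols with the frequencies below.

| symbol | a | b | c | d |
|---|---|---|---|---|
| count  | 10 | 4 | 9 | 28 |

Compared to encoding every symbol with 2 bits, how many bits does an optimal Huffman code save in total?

Fixed-length: 2 bits × 51 symbols = 102 bits.
Huffman merges:
merge b(4) and c(9): 13
merge a(10) and 13: 23
merge 23 and d(28): 51
Huffman total = 13 + 23 + 51 = 87 bits.
Saving = 102 − 87 = 15 bits.

15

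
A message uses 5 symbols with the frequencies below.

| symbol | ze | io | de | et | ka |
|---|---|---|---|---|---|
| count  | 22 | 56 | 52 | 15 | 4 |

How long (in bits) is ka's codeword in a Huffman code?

4

Build the tree from the bottom:
combine ka(4), et(15) → 19
combine 19, ze(22) → 41
combine 41, de(52) → 93
combine io(56), 93 → 149
ka sits 4 levels below the root, so its codeword is 4 bits.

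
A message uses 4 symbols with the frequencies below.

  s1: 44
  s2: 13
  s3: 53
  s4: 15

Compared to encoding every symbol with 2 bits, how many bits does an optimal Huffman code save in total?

25

Fixed-length: 2 bits × 125 symbols = 250 bits.
Huffman merges:
combine s2(13), s4(15) → 28
combine 28, s1(44) → 72
combine s3(53), 72 → 125
Huffman total = 28 + 72 + 125 = 225 bits.
Saving = 250 − 225 = 25 bits.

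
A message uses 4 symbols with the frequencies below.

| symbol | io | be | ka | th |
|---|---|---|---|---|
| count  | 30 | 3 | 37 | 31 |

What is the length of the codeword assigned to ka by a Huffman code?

Huffman merges, smallest pair first:
merge be(3) and io(30): 33
merge th(31) and 33: 64
merge ka(37) and 64: 101
ka is merged only at the final step, so code length = 1.

1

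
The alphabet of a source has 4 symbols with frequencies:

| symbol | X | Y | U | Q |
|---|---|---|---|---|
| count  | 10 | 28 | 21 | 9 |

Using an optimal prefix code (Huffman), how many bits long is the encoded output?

127

Build the Huffman tree bottom-up:
Q(9) + X(10) → 19
19 + U(21) → 40
Y(28) + 40 → 68
The encoded length is the sum of every internal node's weight: 19 + 40 + 68 = 127 bits.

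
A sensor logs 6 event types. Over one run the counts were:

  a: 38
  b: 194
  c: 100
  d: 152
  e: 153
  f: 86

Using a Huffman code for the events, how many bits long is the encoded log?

Build the Huffman tree bottom-up:
merge a(38) and f(86): 124
merge c(100) and 124: 224
merge d(152) and e(153): 305
merge b(194) and 224: 418
merge 305 and 418: 723
Each symbol's bit-cost is frequency × depth; summing gives 1794 bits (equivalently 124 + 224 + 305 + 418 + 723).

1794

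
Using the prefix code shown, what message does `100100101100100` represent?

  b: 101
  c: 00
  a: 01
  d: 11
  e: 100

Read left to right; each codeword is recognised as soon as it completes (prefix code):
  100→e | 100→e | 101→b | 100→e | 100→e
Decoded message: eebee

eebee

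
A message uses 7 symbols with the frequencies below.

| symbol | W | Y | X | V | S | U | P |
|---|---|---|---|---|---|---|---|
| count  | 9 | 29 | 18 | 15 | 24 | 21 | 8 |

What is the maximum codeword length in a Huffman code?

Merge the two lowest-weight nodes at each step:
combine P(8), W(9) → 17
combine V(15), 17 → 32
combine X(18), U(21) → 39
combine S(24), Y(29) → 53
combine 32, 39 → 71
combine 53, 71 → 124
Maximum depth reached is 4.

4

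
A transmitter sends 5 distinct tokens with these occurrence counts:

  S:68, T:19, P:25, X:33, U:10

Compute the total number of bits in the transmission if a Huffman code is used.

325

Greedily combine the two least-frequent nodes:
merge U(10) and T(19): 29
merge P(25) and 29: 54
merge X(33) and 54: 87
merge S(68) and 87: 155
The encoded length is the sum of every internal node's weight: 29 + 54 + 87 + 155 = 325 bits.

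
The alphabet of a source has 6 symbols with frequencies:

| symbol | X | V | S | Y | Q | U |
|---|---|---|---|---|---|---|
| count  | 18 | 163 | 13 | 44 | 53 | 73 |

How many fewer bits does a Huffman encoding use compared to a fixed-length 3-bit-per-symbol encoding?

Fixed-length: 3 bits × 364 symbols = 1092 bits.
Huffman merges:
combine S(13), X(18) → 31
combine 31, Y(44) → 75
combine Q(53), U(73) → 126
combine 75, 126 → 201
combine V(163), 201 → 364
Huffman total = 31 + 75 + 126 + 201 + 364 = 797 bits.
Saving = 1092 − 797 = 295 bits.

295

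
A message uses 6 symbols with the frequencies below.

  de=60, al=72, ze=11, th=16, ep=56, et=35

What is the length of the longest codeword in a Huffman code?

4

Merge the two lowest-weight nodes at each step:
ze(11) + th(16) → 27
27 + et(35) → 62
ep(56) + de(60) → 116
62 + al(72) → 134
116 + 134 → 250
Maximum depth reached is 4.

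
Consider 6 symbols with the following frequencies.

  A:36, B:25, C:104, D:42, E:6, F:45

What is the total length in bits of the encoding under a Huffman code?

597

Merge the two smallest weights repeatedly:
E(6) + B(25) → 31
31 + A(36) → 67
D(42) + F(45) → 87
67 + 87 → 154
C(104) + 154 → 258
The encoded length is the sum of every internal node's weight: 31 + 67 + 87 + 154 + 258 = 597 bits.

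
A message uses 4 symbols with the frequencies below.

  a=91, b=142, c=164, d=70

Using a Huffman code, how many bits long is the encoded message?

Build the Huffman tree bottom-up:
merge d(70) and a(91): 161
merge b(142) and 161: 303
merge c(164) and 303: 467
Each symbol's bit-cost is frequency × depth; summing gives 931 bits (equivalently 161 + 303 + 467).

931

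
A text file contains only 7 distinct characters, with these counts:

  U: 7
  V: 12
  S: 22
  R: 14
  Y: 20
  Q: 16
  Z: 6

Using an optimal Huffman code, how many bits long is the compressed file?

Merge the two smallest weights repeatedly:
merge Z(6) and U(7): 13
merge V(12) and 13: 25
merge R(14) and Q(16): 30
merge Y(20) and S(22): 42
merge 25 and 30: 55
merge 42 and 55: 97
Total encoded bits = sum of merged weights = 13 + 25 + 30 + 42 + 55 + 97 = 262.

262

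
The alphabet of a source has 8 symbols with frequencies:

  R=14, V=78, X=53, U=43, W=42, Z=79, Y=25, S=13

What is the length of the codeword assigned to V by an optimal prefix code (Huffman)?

2

Repeatedly merge the two smallest:
combine S(13), R(14) → 27
combine Y(25), 27 → 52
combine W(42), U(43) → 85
combine 52, X(53) → 105
combine V(78), Z(79) → 157
combine 85, 105 → 190
combine 157, 190 → 347
The subtree containing V is merged 2 times, so code length = 2.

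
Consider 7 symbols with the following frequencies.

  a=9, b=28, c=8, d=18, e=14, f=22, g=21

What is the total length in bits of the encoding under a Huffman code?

Merge the two smallest weights repeatedly:
merge c(8) and a(9): 17
merge e(14) and 17: 31
merge d(18) and g(21): 39
merge f(22) and b(28): 50
merge 31 and 39: 70
merge 50 and 70: 120
The encoded length is the sum of every internal node's weight: 17 + 31 + 39 + 50 + 70 + 120 = 327 bits.

327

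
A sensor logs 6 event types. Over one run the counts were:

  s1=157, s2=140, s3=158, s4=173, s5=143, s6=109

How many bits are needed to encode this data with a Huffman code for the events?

2309

Merge the two smallest weights repeatedly:
merge s6(109) and s2(140): 249
merge s5(143) and s1(157): 300
merge s3(158) and s4(173): 331
merge 249 and 300: 549
merge 331 and 549: 880
Each symbol's bit-cost is frequency × depth; summing gives 2309 bits (equivalently 249 + 300 + 331 + 549 + 880).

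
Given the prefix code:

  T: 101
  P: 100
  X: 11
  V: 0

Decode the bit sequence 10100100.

TVVP

Read left to right; each codeword is recognised as soon as it completes (prefix code):
  101→T | 0→V | 0→V | 100→P
Decoded message: TVVP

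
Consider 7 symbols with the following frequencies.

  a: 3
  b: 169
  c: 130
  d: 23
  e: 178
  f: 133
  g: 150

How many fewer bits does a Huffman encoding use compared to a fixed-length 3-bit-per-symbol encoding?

Fixed-length: 3 bits × 786 symbols = 2358 bits.
Huffman merges:
merge a(3) and d(23): 26
merge 26 and c(130): 156
merge f(133) and g(150): 283
merge 156 and b(169): 325
merge e(178) and 283: 461
merge 325 and 461: 786
Huffman total = 26 + 156 + 283 + 325 + 461 + 786 = 2037 bits.
Saving = 2358 − 2037 = 321 bits.

321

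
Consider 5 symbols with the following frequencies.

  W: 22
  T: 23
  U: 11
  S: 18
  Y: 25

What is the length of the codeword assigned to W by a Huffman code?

Build the tree from the bottom:
combine U(11), S(18) → 29
combine W(22), T(23) → 45
combine Y(25), 29 → 54
combine 45, 54 → 99
W's leaf is at depth 2, giving a 2-bit codeword.

2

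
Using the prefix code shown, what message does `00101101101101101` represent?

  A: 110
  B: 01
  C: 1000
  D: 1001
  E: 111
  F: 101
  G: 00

Read left to right; each codeword is recognised as soon as it completes (prefix code):
  00→G | 101→F | 101→F | 101→F | 101→F | 101→F
Decoded message: GFFFFF

GFFFFF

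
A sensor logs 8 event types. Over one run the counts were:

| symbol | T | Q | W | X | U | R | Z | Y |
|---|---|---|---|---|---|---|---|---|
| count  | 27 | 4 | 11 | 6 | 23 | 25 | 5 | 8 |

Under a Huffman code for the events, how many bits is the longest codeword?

5

Merge the two lowest-weight nodes at each step:
Q(4) + Z(5) → 9
X(6) + Y(8) → 14
9 + W(11) → 20
14 + 20 → 34
U(23) + R(25) → 48
T(27) + 34 → 61
48 + 61 → 109
The rarest symbols sit at the bottom; the longest codeword is 5 bits.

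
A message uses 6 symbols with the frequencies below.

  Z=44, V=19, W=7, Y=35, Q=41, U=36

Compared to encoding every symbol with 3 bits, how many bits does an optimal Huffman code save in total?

Fixed-length: 3 bits × 182 symbols = 546 bits.
Huffman merges:
combine W(7), V(19) → 26
combine 26, Y(35) → 61
combine U(36), Q(41) → 77
combine Z(44), 61 → 105
combine 77, 105 → 182
Huffman total = 26 + 61 + 77 + 105 + 182 = 451 bits.
Saving = 546 − 451 = 95 bits.

95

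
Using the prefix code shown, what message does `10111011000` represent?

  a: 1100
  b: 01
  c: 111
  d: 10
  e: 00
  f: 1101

Read left to right; each codeword is recognised as soon as it completes (prefix code):
  10→d | 111→c | 01→b | 10→d | 00→e
Decoded message: dcbde

dcbde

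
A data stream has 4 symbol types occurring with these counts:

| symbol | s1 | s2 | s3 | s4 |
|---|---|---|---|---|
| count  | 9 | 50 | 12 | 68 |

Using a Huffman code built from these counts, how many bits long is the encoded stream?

231

Merge the two smallest weights repeatedly:
combine s1(9), s3(12) → 21
combine 21, s2(50) → 71
combine s4(68), 71 → 139
Each symbol's bit-cost is frequency × depth; summing gives 231 bits (equivalently 21 + 71 + 139).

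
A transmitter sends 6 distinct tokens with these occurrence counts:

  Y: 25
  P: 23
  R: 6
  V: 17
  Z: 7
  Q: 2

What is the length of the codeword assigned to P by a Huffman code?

Build the tree from the bottom:
combine Q(2), R(6) → 8
combine Z(7), 8 → 15
combine 15, V(17) → 32
combine P(23), Y(25) → 48
combine 32, 48 → 80
P's leaf is at depth 2, giving a 2-bit codeword.

2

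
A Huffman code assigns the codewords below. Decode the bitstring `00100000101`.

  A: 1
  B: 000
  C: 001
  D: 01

Read left to right; each codeword is recognised as soon as it completes (prefix code):
  001→C | 000→B | 001→C | 01→D
Decoded message: CBCD

CBCD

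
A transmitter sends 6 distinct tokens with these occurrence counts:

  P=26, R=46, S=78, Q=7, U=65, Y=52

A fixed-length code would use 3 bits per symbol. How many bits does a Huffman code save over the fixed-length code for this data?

Fixed-length: 3 bits × 274 symbols = 822 bits.
Huffman merges:
combine Q(7), P(26) → 33
combine 33, R(46) → 79
combine Y(52), U(65) → 117
combine S(78), 79 → 157
combine 117, 157 → 274
Huffman total = 33 + 79 + 117 + 157 + 274 = 660 bits.
Saving = 822 − 660 = 162 bits.

162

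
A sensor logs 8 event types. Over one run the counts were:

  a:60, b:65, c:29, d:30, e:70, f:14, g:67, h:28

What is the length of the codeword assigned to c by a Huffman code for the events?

Build the tree from the bottom:
combine f(14), h(28) → 42
combine c(29), d(30) → 59
combine 42, 59 → 101
combine a(60), b(65) → 125
combine g(67), e(70) → 137
combine 101, 125 → 226
combine 137, 226 → 363
c's leaf is at depth 4, giving a 4-bit codeword.

4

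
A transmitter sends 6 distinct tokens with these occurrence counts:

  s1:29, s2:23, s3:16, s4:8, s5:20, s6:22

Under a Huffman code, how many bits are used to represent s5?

3

Build the tree from the bottom:
s4(8) + s3(16) → 24
s5(20) + s6(22) → 42
s2(23) + 24 → 47
s1(29) + 42 → 71
47 + 71 → 118
s5 sits 3 levels below the root, so its codeword is 3 bits.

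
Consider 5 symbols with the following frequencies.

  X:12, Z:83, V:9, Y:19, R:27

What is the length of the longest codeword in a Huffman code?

Merge the two lowest-weight nodes at each step:
combine V(9), X(12) → 21
combine Y(19), 21 → 40
combine R(27), 40 → 67
combine 67, Z(83) → 150
The rarest symbols sit at the bottom; the longest codeword is 4 bits.

4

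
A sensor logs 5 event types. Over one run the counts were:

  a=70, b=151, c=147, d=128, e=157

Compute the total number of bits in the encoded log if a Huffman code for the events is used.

Greedily combine the two least-frequent nodes:
a(70) + d(128) → 198
c(147) + b(151) → 298
e(157) + 198 → 355
298 + 355 → 653
The encoded length is the sum of every internal node's weight: 198 + 298 + 355 + 653 = 1504 bits.

1504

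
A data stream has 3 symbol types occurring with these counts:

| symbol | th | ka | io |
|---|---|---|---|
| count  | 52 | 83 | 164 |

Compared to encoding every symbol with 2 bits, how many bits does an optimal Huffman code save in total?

Fixed-length: 2 bits × 299 symbols = 598 bits.
Huffman merges:
combine th(52), ka(83) → 135
combine 135, io(164) → 299
Huffman total = 135 + 299 = 434 bits.
Saving = 598 − 434 = 164 bits.

164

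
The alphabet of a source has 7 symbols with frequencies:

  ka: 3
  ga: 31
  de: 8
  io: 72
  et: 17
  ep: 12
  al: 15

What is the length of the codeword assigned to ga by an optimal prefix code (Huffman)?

Huffman merges, smallest pair first:
merge ka(3) and de(8): 11
merge 11 and ep(12): 23
merge al(15) and et(17): 32
merge 23 and ga(31): 54
merge 32 and 54: 86
merge io(72) and 86: 158
ga's leaf is at depth 3, giving a 3-bit codeword.

3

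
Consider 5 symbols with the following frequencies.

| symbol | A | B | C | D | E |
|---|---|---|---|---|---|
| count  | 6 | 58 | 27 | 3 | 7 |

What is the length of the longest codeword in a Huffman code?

Merge the two lowest-weight nodes at each step:
D(3) + A(6) → 9
E(7) + 9 → 16
16 + C(27) → 43
43 + B(58) → 101
The rarest symbols sit at the bottom; the longest codeword is 4 bits.

4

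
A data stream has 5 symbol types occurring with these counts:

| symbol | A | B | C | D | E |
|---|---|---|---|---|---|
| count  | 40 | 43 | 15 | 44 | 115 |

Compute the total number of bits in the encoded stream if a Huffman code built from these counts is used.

541

Merge the two smallest weights repeatedly:
C(15) + A(40) → 55
B(43) + D(44) → 87
55 + 87 → 142
E(115) + 142 → 257
Each symbol's bit-cost is frequency × depth; summing gives 541 bits (equivalently 55 + 87 + 142 + 257).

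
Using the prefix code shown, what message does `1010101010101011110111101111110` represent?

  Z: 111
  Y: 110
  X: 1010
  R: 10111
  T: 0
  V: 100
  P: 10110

Read left to right; each codeword is recognised as soon as it completes (prefix code):
  1010→X | 1010→X | 1010→X | 10111→R | 10111→R | 10111→R | 111→Z | 0→T
Decoded message: XXXRRRZT

XXXRRRZT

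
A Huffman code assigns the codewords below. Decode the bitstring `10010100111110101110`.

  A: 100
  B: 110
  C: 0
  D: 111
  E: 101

Read left to right; each codeword is recognised as soon as it completes (prefix code):
  100→A | 101→E | 0→C | 0→C | 111→D | 110→B | 101→E | 110→B
Decoded message: AECCDBEB

AECCDBEB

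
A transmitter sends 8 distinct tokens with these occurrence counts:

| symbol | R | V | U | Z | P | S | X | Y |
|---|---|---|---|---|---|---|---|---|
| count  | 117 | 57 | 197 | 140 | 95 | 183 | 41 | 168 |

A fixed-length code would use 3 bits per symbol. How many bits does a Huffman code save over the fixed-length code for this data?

99

Fixed-length: 3 bits × 998 symbols = 2994 bits.
Huffman merges:
merge X(41) and V(57): 98
merge P(95) and 98: 193
merge R(117) and Z(140): 257
merge Y(168) and S(183): 351
merge 193 and U(197): 390
merge 257 and 351: 608
merge 390 and 608: 998
Huffman total = 98 + 193 + 257 + 351 + 390 + 608 + 998 = 2895 bits.
Saving = 2994 − 2895 = 99 bits.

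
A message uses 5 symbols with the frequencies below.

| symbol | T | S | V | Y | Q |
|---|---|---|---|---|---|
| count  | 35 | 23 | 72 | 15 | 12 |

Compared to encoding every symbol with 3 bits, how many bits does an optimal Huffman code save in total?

152

Fixed-length: 3 bits × 157 symbols = 471 bits.
Huffman merges:
Q(12) + Y(15) → 27
S(23) + 27 → 50
T(35) + 50 → 85
V(72) + 85 → 157
Huffman total = 27 + 50 + 85 + 157 = 319 bits.
Saving = 471 − 319 = 152 bits.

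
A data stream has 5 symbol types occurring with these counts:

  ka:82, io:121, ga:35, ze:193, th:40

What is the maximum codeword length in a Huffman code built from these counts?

4

Merge the two lowest-weight nodes at each step:
combine ga(35), th(40) → 75
combine 75, ka(82) → 157
combine io(121), 157 → 278
combine ze(193), 278 → 471
Maximum depth reached is 4.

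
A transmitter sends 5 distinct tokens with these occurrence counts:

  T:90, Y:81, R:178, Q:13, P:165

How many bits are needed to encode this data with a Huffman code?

1148

Build the Huffman tree bottom-up:
Q(13) + Y(81) → 94
T(90) + 94 → 184
P(165) + R(178) → 343
184 + 343 → 527
Each symbol's bit-cost is frequency × depth; summing gives 1148 bits (equivalently 94 + 184 + 343 + 527).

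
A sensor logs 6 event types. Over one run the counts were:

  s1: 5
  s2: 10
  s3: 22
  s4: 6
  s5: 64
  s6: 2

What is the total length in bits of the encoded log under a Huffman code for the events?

197

Build the Huffman tree bottom-up:
combine s6(2), s1(5) → 7
combine s4(6), 7 → 13
combine s2(10), 13 → 23
combine s3(22), 23 → 45
combine 45, s5(64) → 109
The encoded length is the sum of every internal node's weight: 7 + 13 + 23 + 45 + 109 = 197 bits.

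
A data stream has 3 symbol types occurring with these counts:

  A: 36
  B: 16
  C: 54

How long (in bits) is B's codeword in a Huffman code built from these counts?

2

Repeatedly merge the two smallest:
merge B(16) and A(36): 52
merge 52 and C(54): 106
B's leaf is at depth 2, giving a 2-bit codeword.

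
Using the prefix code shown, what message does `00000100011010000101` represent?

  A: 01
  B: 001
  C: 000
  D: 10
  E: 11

CBCEACAA

Read left to right; each codeword is recognised as soon as it completes (prefix code):
  000→C | 001→B | 000→C | 11→E | 01→A | 000→C | 01→A | 01→A
Decoded message: CBCEACAA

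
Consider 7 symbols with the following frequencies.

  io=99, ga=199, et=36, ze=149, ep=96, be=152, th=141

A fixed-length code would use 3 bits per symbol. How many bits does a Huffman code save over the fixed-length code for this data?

Fixed-length: 3 bits × 872 symbols = 2616 bits.
Huffman merges:
merge et(36) and ep(96): 132
merge io(99) and 132: 231
merge th(141) and ze(149): 290
merge be(152) and ga(199): 351
merge 231 and 290: 521
merge 351 and 521: 872
Huffman total = 132 + 231 + 290 + 351 + 521 + 872 = 2397 bits.
Saving = 2616 − 2397 = 219 bits.

219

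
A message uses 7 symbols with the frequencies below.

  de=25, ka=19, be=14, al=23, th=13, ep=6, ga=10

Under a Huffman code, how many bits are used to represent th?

Repeatedly merge the two smallest:
merge ep(6) and ga(10): 16
merge th(13) and be(14): 27
merge 16 and ka(19): 35
merge al(23) and de(25): 48
merge 27 and 35: 62
merge 48 and 62: 110
th's leaf is at depth 3, giving a 3-bit codeword.

3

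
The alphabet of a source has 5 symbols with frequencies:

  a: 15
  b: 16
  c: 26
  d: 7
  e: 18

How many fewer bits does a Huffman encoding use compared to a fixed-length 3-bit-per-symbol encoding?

Fixed-length: 3 bits × 82 symbols = 246 bits.
Huffman merges:
d(7) + a(15) → 22
b(16) + e(18) → 34
22 + c(26) → 48
34 + 48 → 82
Huffman total = 22 + 34 + 48 + 82 = 186 bits.
Saving = 246 − 186 = 60 bits.

60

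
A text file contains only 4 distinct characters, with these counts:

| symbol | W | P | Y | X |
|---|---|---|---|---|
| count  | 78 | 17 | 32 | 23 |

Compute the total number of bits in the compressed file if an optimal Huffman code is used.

262

Greedily combine the two least-frequent nodes:
combine P(17), X(23) → 40
combine Y(32), 40 → 72
combine 72, W(78) → 150
Each symbol's bit-cost is frequency × depth; summing gives 262 bits (equivalently 40 + 72 + 150).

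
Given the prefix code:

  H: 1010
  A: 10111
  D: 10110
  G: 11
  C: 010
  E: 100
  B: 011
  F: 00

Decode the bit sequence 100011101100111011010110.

EBDBDD

Read left to right; each codeword is recognised as soon as it completes (prefix code):
  100→E | 011→B | 10110→D | 011→B | 10110→D | 10110→D
Decoded message: EBDBDD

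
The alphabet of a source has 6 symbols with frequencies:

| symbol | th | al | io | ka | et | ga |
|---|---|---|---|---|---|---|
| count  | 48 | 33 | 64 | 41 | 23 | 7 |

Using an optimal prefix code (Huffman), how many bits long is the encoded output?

525

Build the Huffman tree bottom-up:
combine ga(7), et(23) → 30
combine 30, al(33) → 63
combine ka(41), th(48) → 89
combine 63, io(64) → 127
combine 89, 127 → 216
The encoded length is the sum of every internal node's weight: 30 + 63 + 89 + 127 + 216 = 525 bits.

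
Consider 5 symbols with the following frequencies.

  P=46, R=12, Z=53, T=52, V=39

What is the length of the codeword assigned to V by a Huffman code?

3

Build the tree from the bottom:
combine R(12), V(39) → 51
combine P(46), 51 → 97
combine T(52), Z(53) → 105
combine 97, 105 → 202
The subtree containing V is merged 3 times, so code length = 3.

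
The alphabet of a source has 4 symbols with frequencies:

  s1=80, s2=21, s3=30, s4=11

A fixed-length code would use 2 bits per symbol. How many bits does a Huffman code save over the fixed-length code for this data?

Fixed-length: 2 bits × 142 symbols = 284 bits.
Huffman merges:
s4(11) + s2(21) → 32
s3(30) + 32 → 62
62 + s1(80) → 142
Huffman total = 32 + 62 + 142 = 236 bits.
Saving = 284 − 236 = 48 bits.

48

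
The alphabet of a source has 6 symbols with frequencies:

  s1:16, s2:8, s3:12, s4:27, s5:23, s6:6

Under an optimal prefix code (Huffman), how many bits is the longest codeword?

Merge the two lowest-weight nodes at each step:
s6(6) + s2(8) → 14
s3(12) + 14 → 26
s1(16) + s5(23) → 39
26 + s4(27) → 53
39 + 53 → 92
The rarest symbols sit at the bottom; the longest codeword is 4 bits.

4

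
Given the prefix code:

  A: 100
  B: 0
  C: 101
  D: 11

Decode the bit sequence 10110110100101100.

CCCBBCA

Read left to right; each codeword is recognised as soon as it completes (prefix code):
  101→C | 101→C | 101→C | 0→B | 0→B | 101→C | 100→A
Decoded message: CCCBBCA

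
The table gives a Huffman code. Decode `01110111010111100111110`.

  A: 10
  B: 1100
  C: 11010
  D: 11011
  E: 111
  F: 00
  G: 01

GDAAEAGEA

Read left to right; each codeword is recognised as soon as it completes (prefix code):
  01→G | 11011→D | 10→A | 10→A | 111→E | 10→A | 01→G | 111→E | 10→A
Decoded message: GDAAEAGEA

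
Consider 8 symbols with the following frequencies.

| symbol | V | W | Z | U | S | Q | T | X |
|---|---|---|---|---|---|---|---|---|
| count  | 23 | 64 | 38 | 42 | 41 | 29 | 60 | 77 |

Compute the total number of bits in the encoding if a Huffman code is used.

1097

Merge the two smallest weights repeatedly:
V(23) + Q(29) → 52
Z(38) + S(41) → 79
U(42) + 52 → 94
T(60) + W(64) → 124
X(77) + 79 → 156
94 + 124 → 218
156 + 218 → 374
Each symbol's bit-cost is frequency × depth; summing gives 1097 bits (equivalently 52 + 79 + 94 + 124 + 156 + 218 + 374).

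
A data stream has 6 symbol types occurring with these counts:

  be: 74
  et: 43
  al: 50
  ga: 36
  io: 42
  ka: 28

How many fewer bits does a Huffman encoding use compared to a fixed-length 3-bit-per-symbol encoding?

Fixed-length: 3 bits × 273 symbols = 819 bits.
Huffman merges:
combine ka(28), ga(36) → 64
combine io(42), et(43) → 85
combine al(50), 64 → 114
combine be(74), 85 → 159
combine 114, 159 → 273
Huffman total = 64 + 85 + 114 + 159 + 273 = 695 bits.
Saving = 819 − 695 = 124 bits.

124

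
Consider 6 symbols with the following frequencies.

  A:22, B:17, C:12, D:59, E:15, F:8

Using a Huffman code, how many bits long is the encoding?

Merge the two smallest weights repeatedly:
F(8) + C(12) → 20
E(15) + B(17) → 32
20 + A(22) → 42
32 + 42 → 74
D(59) + 74 → 133
The encoded length is the sum of every internal node's weight: 20 + 32 + 42 + 74 + 133 = 301 bits.

301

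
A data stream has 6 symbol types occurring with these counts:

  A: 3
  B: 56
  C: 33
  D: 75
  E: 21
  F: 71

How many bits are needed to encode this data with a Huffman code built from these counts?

Greedily combine the two least-frequent nodes:
combine A(3), E(21) → 24
combine 24, C(33) → 57
combine B(56), 57 → 113
combine F(71), D(75) → 146
combine 113, 146 → 259
The encoded length is the sum of every internal node's weight: 24 + 57 + 113 + 146 + 259 = 599 bits.

599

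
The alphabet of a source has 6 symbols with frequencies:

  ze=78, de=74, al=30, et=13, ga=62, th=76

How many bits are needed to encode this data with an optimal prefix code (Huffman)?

814

Greedily combine the two least-frequent nodes:
merge et(13) and al(30): 43
merge 43 and ga(62): 105
merge de(74) and th(76): 150
merge ze(78) and 105: 183
merge 150 and 183: 333
Total encoded bits = sum of merged weights = 43 + 105 + 150 + 183 + 333 = 814.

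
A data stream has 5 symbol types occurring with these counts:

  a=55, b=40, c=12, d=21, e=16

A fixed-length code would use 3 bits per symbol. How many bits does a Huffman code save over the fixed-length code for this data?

Fixed-length: 3 bits × 144 symbols = 432 bits.
Huffman merges:
merge c(12) and e(16): 28
merge d(21) and 28: 49
merge b(40) and 49: 89
merge a(55) and 89: 144
Huffman total = 28 + 49 + 89 + 144 = 310 bits.
Saving = 432 − 310 = 122 bits.

122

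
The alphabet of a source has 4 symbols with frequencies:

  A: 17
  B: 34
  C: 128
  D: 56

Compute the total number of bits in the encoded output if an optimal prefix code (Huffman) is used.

Merge the two smallest weights repeatedly:
combine A(17), B(34) → 51
combine 51, D(56) → 107
combine 107, C(128) → 235
Total encoded bits = sum of merged weights = 51 + 107 + 235 = 393.

393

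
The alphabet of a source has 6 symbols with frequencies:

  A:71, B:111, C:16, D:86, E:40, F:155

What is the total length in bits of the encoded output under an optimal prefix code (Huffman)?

Merge the two smallest weights repeatedly:
merge C(16) and E(40): 56
merge 56 and A(71): 127
merge D(86) and B(111): 197
merge 127 and F(155): 282
merge 197 and 282: 479
The encoded length is the sum of every internal node's weight: 56 + 127 + 197 + 282 + 479 = 1141 bits.

1141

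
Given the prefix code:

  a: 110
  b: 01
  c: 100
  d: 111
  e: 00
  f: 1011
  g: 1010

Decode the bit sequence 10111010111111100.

Read left to right; each codeword is recognised as soon as it completes (prefix code):
  1011→f | 1010→g | 111→d | 111→d | 100→c
Decoded message: fgddc

fgddc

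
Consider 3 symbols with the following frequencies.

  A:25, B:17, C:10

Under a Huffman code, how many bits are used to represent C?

2

Huffman merges, smallest pair first:
C(10) + B(17) → 27
A(25) + 27 → 52
C sits 2 levels below the root, so its codeword is 2 bits.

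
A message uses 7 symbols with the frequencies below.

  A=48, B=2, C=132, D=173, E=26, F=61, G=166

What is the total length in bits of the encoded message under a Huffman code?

Build the Huffman tree bottom-up:
B(2) + E(26) → 28
28 + A(48) → 76
F(61) + 76 → 137
C(132) + 137 → 269
G(166) + D(173) → 339
269 + 339 → 608
Each symbol's bit-cost is frequency × depth; summing gives 1457 bits (equivalently 28 + 76 + 137 + 269 + 339 + 608).

1457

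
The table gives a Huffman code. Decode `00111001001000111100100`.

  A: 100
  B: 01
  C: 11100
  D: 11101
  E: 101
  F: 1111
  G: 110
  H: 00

Read left to right; each codeword is recognised as soon as it completes (prefix code):
  00→H | 11100→C | 100→A | 100→A | 01→B | 11100→C | 100→A
Decoded message: HCAABCA

HCAABCA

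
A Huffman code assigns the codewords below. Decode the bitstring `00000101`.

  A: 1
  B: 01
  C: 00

Read left to right; each codeword is recognised as soon as it completes (prefix code):
  00→C | 00→C | 01→B | 01→B
Decoded message: CCBB

CCBB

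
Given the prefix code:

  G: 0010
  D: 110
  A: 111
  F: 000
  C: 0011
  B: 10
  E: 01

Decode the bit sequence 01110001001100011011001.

Read left to right; each codeword is recognised as soon as it completes (prefix code):
  01→E | 110→D | 0010→G | 01→E | 10→B | 0011→C | 01→E | 10→B | 01→E
Decoded message: EDGEBCEBE

EDGEBCEBE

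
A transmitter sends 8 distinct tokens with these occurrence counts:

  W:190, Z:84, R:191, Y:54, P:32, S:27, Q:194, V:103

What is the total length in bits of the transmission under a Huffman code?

Greedily combine the two least-frequent nodes:
merge S(27) and P(32): 59
merge Y(54) and 59: 113
merge Z(84) and V(103): 187
merge 113 and 187: 300
merge W(190) and R(191): 381
merge Q(194) and 300: 494
merge 381 and 494: 875
Total encoded bits = sum of merged weights = 59 + 113 + 187 + 300 + 381 + 494 + 875 = 2409.

2409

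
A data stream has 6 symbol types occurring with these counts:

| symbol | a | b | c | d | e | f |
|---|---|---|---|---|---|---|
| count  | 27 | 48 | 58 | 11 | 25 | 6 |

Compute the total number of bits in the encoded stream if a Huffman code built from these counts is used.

Build the Huffman tree bottom-up:
f(6) + d(11) → 17
17 + e(25) → 42
a(27) + 42 → 69
b(48) + c(58) → 106
69 + 106 → 175
The encoded length is the sum of every internal node's weight: 17 + 42 + 69 + 106 + 175 = 409 bits.

409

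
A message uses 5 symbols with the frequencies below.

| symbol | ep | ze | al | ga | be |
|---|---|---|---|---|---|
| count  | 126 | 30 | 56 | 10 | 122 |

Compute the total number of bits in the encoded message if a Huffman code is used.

Greedily combine the two least-frequent nodes:
merge ga(10) and ze(30): 40
merge 40 and al(56): 96
merge 96 and be(122): 218
merge ep(126) and 218: 344
Each symbol's bit-cost is frequency × depth; summing gives 698 bits (equivalently 40 + 96 + 218 + 344).

698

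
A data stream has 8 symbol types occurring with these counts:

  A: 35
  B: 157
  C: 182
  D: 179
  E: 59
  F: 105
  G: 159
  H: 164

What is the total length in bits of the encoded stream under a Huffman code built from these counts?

3032

Merge the two smallest weights repeatedly:
A(35) + E(59) → 94
94 + F(105) → 199
B(157) + G(159) → 316
H(164) + D(179) → 343
C(182) + 199 → 381
316 + 343 → 659
381 + 659 → 1040
Total encoded bits = sum of merged weights = 94 + 199 + 316 + 343 + 381 + 659 + 1040 = 3032.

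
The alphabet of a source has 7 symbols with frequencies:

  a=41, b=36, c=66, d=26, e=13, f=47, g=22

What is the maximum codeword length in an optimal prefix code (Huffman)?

4

Merge the two lowest-weight nodes at each step:
e(13) + g(22) → 35
d(26) + 35 → 61
b(36) + a(41) → 77
f(47) + 61 → 108
c(66) + 77 → 143
108 + 143 → 251
The rarest symbols sit at the bottom; the longest codeword is 4 bits.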